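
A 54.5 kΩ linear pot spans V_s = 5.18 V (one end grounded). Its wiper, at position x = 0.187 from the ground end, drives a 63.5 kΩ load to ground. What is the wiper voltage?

The pot divides into 44.31 kΩ above the wiper and 10.19 kΩ below.
R_L loads the lower segment: effective lower R = 8.782 kΩ.
Then V_out = V_s · 8.782/(44.31 + 8.782) = 0.8569 V.

V_out ≈ 0.857 V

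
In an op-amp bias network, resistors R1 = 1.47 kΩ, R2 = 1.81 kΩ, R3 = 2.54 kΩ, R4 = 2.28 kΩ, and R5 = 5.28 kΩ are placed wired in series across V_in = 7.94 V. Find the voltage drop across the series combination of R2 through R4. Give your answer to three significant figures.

V ≈ 3.93 V

Series total: ΣR = 1.47 + 1.81 + 2.54 + 2.28 + 5.28 = 13.38 kΩ.
R_{R2..R4} = 1.81 + 2.54 + 2.28 = 6.630 kΩ.
By the voltage-divider rule, V = 7.94 × 6.630/13.38 = 3.934 V.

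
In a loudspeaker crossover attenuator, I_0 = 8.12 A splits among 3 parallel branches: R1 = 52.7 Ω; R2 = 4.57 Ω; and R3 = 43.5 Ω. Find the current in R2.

I ≈ 6.81 A

Total conductance ΣG = 1/52.7 + 1/4.57 + 1/43.5 = 0.2608 (units of 1/Ω).
R2 takes the fraction G_k/ΣG = 0.2188/0.2608 = 0.8391, so I = 8.12 × 0.8391 = 6.813 A.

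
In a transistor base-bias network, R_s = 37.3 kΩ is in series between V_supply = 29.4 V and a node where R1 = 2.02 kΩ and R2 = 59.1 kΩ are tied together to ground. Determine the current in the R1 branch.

Parallel bank: R_p = 1/(1/2.02 + 1/59.1) = 1.953 kΩ.
V_A = 29.4 × 1.953/39.25 = 1.463 V.
Branch current I = V_A/R1 = 1.463/2.02 = 0.7242 mA.

I ≈ 0.724 mA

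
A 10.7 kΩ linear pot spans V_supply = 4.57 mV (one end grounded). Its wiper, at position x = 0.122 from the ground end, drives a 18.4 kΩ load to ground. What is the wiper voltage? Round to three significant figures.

Split the track: R_lower = x·R_p = 1.305 kΩ, R_upper = (1−x)·R_p = 9.395 kΩ.
R_L loads the lower segment: effective lower R = 1.219 kΩ.
V_out = 4.57 × 1.219/(9.395 + 1.219) = 0.5248 mV.
(Unloaded: V_out = x·V_supply = 0.558 mV.)

V_out ≈ 0.525 mV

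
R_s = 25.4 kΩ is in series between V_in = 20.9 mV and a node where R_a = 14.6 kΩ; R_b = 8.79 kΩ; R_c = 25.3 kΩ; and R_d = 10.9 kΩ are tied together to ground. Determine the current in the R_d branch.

I ≈ 0.214 µA

Parallel bank: R_p = 1/(1/14.6 + 1/8.79 + 1/25.3 + 1/10.9) = 3.190 kΩ.
Node voltage V_A = V_in · R_p/(R_s + R_p) = 20.9 × 0.1116 = 2.332 mV.
Branch current I = V_A/R_d = 2.332/10.9 = 0.2139 µA.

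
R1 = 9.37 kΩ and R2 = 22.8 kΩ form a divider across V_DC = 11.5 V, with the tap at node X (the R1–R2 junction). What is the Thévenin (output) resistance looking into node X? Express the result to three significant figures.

R_th ≈ 6.64 kΩ

Zeroing V_DC shorts the top of R1 to ground, so R_th = R1 ‖ R2 = 6.641 kΩ.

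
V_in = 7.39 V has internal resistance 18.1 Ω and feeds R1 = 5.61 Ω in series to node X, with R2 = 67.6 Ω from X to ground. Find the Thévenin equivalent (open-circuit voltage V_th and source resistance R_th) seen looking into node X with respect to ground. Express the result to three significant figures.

R1' = 18.1 + 5.61 = 23.71 Ω (source resistance + R1).
V_th is the unloaded tap voltage: V_in · R2/(R1'+R2) = 7.39 × 0.7403 = 5.471 V.
Looking into X with the source shorted: R_th = R1'·R2/(R1'+R2) = 23.71 × 67.6/91.31 = 17.55 Ω.

V_th ≈ 5.47 V, R_th ≈ 17.6 Ω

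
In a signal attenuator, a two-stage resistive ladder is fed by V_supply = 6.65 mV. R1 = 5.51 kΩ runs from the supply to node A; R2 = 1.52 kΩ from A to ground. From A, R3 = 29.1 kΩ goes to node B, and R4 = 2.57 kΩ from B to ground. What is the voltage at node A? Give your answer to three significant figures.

Node A sees R2 in parallel with the series input of stage 2, R3 + R4 = 31.67 kΩ.
R2 ‖ (R3+R4) = 1.450 kΩ.
First divider: V_A = V_supply · 1.450/(5.51 + 1.450) = 1.386 mV.

V_A ≈ 1.39 mV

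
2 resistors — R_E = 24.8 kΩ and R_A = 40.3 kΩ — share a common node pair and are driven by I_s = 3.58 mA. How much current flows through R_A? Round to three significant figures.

Two-branch current divider: I_k = I_s · R_other/(R_1 + R_2).
I(R_A) = 3.58 × 24.8/(24.8 + 40.3) = 3.58 × 0.3810 = 1.364 mA.

I ≈ 1.36 mA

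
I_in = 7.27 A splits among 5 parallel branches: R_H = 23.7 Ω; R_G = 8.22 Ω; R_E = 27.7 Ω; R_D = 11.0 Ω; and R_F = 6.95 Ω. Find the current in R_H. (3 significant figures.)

I ≈ 0.706 A

Total conductance ΣG = 1/23.7 + 1/8.22 + 1/27.7 + 1/11.0 + 1/6.95 = 0.4347 (units of 1/Ω).
Current divider: I(R_H) = I_in · G_k/ΣG = 7.27 × (0.04219/0.4347) = 7.27 × 0.09706 = 0.7056 A.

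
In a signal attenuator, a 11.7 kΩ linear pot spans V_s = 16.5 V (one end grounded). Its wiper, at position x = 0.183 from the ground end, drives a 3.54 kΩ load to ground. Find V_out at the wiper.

V_out ≈ 2.02 V

The pot divides into 9.559 kΩ above the wiper and 2.141 kΩ below.
(x·R_p) ‖ R_L = 1.334 kΩ.
V_out = 16.5 × 1.334/(9.559 + 1.334) = 2.021 V.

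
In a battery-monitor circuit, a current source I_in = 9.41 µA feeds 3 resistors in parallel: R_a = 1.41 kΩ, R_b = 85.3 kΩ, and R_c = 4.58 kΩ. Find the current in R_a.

I ≈ 7.11 µA

Total conductance ΣG = 1/1.41 + 1/85.3 + 1/4.58 = 0.9393 (units of 1/kΩ).
R_a takes the fraction G_k/ΣG = 0.7092/0.9393 = 0.7551, so I = 9.41 × 0.7551 = 7.105 µA.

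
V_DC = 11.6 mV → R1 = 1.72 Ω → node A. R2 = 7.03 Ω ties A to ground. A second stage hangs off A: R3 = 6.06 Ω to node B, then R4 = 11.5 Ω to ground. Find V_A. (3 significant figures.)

Node A sees R2 in parallel with the series input of stage 2, R3 + R4 = 17.56 Ω.
Effective lower resistance at A: R2 ‖ 17.56 = 5.020 Ω.
First divider: V_A = V_DC · 5.020/(1.72 + 5.020) = 8.640 mV.

V_A ≈ 8.64 mV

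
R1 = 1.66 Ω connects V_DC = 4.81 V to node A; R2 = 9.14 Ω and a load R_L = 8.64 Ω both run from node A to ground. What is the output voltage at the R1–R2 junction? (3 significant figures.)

V_out ≈ 3.50 V

First combine the lower leg with the load: R2 ‖ R_L = 4.441 Ω.
Now apply the divider: V_out = 4.81 × 0.7279 = 3.501 V.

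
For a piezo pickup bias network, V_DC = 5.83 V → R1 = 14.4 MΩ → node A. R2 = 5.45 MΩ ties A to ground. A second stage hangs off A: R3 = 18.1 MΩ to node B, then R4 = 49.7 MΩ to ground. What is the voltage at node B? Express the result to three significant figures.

V_B ≈ 1.11 V

The second stage (R3 + R4 = 67.80 MΩ) loads node A in parallel with R2.
Effective lower resistance at A: R2 ‖ 67.80 = 5.045 MΩ.
First divider: V_A = V_DC · 5.045/(14.4 + 5.045) = 1.512 V.
Then the unloaded second divider: V_B = V_A × R4/(R3+R4) = 1.512 × 0.7330 = 1.109 V.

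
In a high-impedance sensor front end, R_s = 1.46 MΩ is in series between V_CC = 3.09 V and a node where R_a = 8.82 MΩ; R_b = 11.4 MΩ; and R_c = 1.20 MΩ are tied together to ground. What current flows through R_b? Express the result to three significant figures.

I ≈ 0.108 µA

Combine the parallel branches: R_p = (1/8.82 + 1/11.4 + 1/1.20)⁻¹ = 0.9667 MΩ.
V_A = 3.09 × 0.9667/2.427 = 1.231 V.
I(R_b) = V_A / R_b = 1.231/11.4 = 0.1080 µA.
(Check via current divider: I_total = 1.273 µA; share G_k/ΣG = 0.08480 → same result.)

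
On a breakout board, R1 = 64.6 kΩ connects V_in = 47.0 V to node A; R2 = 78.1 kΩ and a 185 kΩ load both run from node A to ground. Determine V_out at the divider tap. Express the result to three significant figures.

V_out ≈ 21.6 V

The load sits in parallel with R2, giving an effective lower resistance R2' = R2·R_L/(R2+R_L) = 54.92 kΩ.
Now apply the divider: V_out = 47.0 × 0.4595 = 21.60 V.
(Unloaded it would be 25.7 V; the load pulls it down.)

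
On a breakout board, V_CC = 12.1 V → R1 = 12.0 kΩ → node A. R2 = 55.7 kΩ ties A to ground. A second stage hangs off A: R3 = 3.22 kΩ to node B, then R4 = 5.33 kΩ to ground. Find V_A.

Node A sees R2 in parallel with the series input of stage 2, R3 + R4 = 8.550 kΩ.
Effective lower resistance at A: R2 ‖ 8.550 = 7.412 kΩ.
V_A = 12.1 × 7.412/(12.0 + 7.412) = 4.620 V.

V_A ≈ 4.62 V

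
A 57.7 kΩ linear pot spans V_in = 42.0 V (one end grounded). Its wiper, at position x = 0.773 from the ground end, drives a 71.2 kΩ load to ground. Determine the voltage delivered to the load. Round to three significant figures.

V_out ≈ 28.4 V

Split the track: R_lower = x·R_p = 44.60 kΩ, R_upper = (1−x)·R_p = 13.10 kΩ.
(x·R_p) ‖ R_L = 27.42 kΩ.
V_out = 42.0 × 27.42/(13.10 + 27.42) = 28.42 V.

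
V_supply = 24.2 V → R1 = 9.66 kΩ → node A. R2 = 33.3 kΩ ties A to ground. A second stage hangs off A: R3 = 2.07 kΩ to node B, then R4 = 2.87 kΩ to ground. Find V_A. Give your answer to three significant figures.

Node A sees R2 in parallel with the series input of stage 2, R3 + R4 = 4.940 kΩ.
Effective lower resistance at A: R2 ‖ 4.940 = 4.302 kΩ.
V_A = 24.2 × 4.302/(9.66 + 4.302) = 7.456 V.

V_A ≈ 7.46 V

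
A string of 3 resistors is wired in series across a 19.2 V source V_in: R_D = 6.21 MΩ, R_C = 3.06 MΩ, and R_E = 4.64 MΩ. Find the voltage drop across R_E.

V ≈ 6.40 V

Series total: ΣR = 6.21 + 3.06 + 4.64 = 13.91 MΩ.
Voltage divider: V = V_in · (4.640 / 13.91) = 19.2 × 0.3336 = 6.405 V.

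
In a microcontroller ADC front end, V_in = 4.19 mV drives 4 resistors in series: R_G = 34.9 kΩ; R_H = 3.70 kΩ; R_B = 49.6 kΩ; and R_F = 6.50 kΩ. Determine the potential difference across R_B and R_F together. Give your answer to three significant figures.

ΣR = 34.9 + 3.70 + 49.6 + 6.50 = 94.70 kΩ.
R_{R_B..R_F} = 49.6 + 6.50 = 56.10 kΩ.
By the voltage-divider rule, V = 4.19 × 56.10/94.70 = 2.482 mV.

V ≈ 2.48 mV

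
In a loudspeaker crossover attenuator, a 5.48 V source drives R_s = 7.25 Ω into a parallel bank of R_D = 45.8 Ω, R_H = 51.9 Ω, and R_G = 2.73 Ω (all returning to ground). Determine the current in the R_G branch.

Parallel bank: R_p = 1/(1/45.8 + 1/51.9 + 1/2.73) = 2.455 Ω.
V_A by voltage divider: V_A = 5.48 × 2.455/(7.25 + 2.455) = 1.386 V.
Branch current I = V_A/R_G = 1.386/2.73 = 0.5077 A.

I ≈ 0.508 A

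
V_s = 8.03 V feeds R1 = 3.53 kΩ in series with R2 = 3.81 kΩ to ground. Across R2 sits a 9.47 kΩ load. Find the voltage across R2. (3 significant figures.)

V_out ≈ 3.49 V

The load sits in parallel with R2, giving an effective lower resistance R2' = R2·R_L/(R2+R_L) = 2.717 kΩ.
Now apply the divider: V_out = 8.03 × 0.4349 = 3.492 V.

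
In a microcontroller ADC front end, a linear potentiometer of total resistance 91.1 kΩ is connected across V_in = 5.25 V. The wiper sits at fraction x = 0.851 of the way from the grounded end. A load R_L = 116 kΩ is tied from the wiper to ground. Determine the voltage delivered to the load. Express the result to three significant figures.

V_out ≈ 4.06 V

Split the track: R_lower = x·R_p = 77.53 kΩ, R_upper = (1−x)·R_p = 13.57 kΩ.
(x·R_p) ‖ R_L = 46.47 kΩ.
V_out = 5.25 × 46.47/(13.57 + 46.47) = 4.063 V.
(Unloaded: V_out = x·V_in = 4.47 V.)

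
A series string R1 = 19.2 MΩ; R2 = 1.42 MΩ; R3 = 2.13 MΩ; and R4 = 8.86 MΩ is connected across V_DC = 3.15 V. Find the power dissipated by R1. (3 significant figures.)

The common current is I = 3.15/31.61 = 0.09965 µA.
P = I²R = 0.009931 × 19.2 = 0.1907 µW.

P ≈ 0.191 µW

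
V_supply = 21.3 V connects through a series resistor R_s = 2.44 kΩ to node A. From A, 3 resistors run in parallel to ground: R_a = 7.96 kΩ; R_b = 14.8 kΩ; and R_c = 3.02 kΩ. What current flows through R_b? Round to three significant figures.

Parallel bank: R_p = 1/(1/7.96 + 1/14.8 + 1/3.02) = 1.907 kΩ.
Node voltage V_A = V_supply · R_p/(R_s + R_p) = 21.3 × 0.4387 = 9.345 V.
Branch current I = V_A/R_b = 9.345/14.8 = 0.6314 mA.
(Equivalently: I_total = 4.900 mA, then current-divider fraction G_k/ΣG = 0.1289.)

I ≈ 0.631 mA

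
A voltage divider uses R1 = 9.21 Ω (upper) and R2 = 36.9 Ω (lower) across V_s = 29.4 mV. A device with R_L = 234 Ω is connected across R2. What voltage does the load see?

V_out ≈ 22.8 mV

R2 ‖ R_L = (36.9 × 234)/(36.9 + 234) = 31.87 Ω.
Then V_out = V_s · R2'/(R1 + R2') = 29.4 × 31.87/41.08 = 22.81 mV.
(Unloaded it would be 23.5 mV; the load pulls it down.)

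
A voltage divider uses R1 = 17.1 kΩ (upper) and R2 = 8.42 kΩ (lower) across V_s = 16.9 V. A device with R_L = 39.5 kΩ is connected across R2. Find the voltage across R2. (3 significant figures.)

V_out ≈ 4.88 V

R2 ‖ R_L = (8.42 × 39.5)/(8.42 + 39.5) = 6.941 kΩ.
Now apply the divider: V_out = 16.9 × 0.2887 = 4.879 V.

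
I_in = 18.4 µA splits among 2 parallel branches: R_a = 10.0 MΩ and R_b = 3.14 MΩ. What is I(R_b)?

With just two branches, the current splits inversely with resistance.
So I = 18.4 × 10.0/13.14 = 14.00 µA.

I ≈ 14.0 µA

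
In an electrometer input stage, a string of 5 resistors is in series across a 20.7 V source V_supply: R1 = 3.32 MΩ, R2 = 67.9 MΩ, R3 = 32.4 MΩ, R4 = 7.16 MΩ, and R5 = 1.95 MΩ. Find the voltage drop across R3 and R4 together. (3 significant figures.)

V ≈ 7.26 V

ΣR = 3.32 + 67.9 + 32.4 + 7.16 + 1.95 = 112.7 MΩ.
R_{R3..R4} = 32.4 + 7.16 = 39.56 MΩ.
V = V_supply · R/ΣR = 20.7 × 0.3509 = 7.264 V.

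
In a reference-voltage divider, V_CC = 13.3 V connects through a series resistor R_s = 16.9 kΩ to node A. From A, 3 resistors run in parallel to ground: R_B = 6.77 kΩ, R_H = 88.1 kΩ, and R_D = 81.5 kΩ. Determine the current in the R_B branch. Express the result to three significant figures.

I ≈ 0.504 mA

Equivalent of the parallel group: R_p = 5.837 kΩ.
V_A = 13.3 × 5.837/22.74 = 3.414 V.
Branch current I = V_A/R_B = 3.414/6.77 = 0.5043 mA.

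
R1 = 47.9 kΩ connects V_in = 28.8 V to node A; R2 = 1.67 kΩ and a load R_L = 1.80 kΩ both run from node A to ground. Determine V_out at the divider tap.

V_out ≈ 0.512 V

R2 ‖ R_L = (1.67 × 1.80)/(1.67 + 1.80) = 0.8663 kΩ.
Now apply the divider: V_out = 28.8 × 0.01776 = 0.5116 V.
(Unloaded it would be 0.970 V; the load pulls it down.)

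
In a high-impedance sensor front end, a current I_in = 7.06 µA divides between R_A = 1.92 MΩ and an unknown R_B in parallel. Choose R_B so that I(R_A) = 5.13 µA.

R_B ≈ 5.10 MΩ

The fraction through R_A equals R_B/(R_A+R_B).
5.13/7.06 = R_B/(R_A + R_B) → R_B = R_A · (0.7266)/(1 − 0.7266) = 1.92 × 2.658 = 5.103 MΩ.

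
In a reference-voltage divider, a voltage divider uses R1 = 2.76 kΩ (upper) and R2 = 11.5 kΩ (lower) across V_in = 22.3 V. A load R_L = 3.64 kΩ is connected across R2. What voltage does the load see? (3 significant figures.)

First combine the lower leg with the load: R2 ‖ R_L = 2.765 kΩ.
Voltage divider with the loaded lower leg: V_out = 22.3 × 2.765/(2.76 + 2.765) = 22.3 × 0.5004 = 11.16 V.

V_out ≈ 11.2 V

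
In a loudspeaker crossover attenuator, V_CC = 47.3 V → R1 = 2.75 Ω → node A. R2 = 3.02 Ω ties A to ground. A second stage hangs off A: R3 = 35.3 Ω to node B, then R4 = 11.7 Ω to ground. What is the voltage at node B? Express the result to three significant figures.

The second stage (R3 + R4 = 47.00 Ω) loads node A in parallel with R2.
R2 ‖ (R3+R4) = 2.838 Ω.
So V_A = 47.3 × 0.5078 = 24.02 V.
Stage 2 is unloaded, so V_B = V_A · R4/(R3+R4) = 24.02 × 11.7/47.00 = 5.980 V.

V_B ≈ 5.98 V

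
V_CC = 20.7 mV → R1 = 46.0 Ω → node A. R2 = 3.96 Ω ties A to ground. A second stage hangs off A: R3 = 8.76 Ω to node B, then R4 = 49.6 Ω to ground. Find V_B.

V_B ≈ 1.31 mV

The second stage (R3 + R4 = 58.36 Ω) loads node A in parallel with R2.
Effective lower resistance at A: R2 ‖ 58.36 = 3.708 Ω.
V_A = 20.7 × 3.708/(46.0 + 3.708) = 1.544 mV.
Stage 2 is unloaded, so V_B = V_A · R4/(R3+R4) = 1.544 × 49.6/58.36 = 1.312 mV.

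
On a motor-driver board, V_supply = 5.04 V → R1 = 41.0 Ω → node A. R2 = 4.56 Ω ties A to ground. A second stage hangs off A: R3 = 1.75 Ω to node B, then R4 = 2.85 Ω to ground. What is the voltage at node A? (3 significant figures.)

V_A ≈ 0.267 V

The second stage (R3 + R4 = 4.600 Ω) loads node A in parallel with R2.
R2 ‖ (R3+R4) = 2.290 Ω.
V_A = 5.04 × 2.290/(41.0 + 2.290) = 0.2666 V.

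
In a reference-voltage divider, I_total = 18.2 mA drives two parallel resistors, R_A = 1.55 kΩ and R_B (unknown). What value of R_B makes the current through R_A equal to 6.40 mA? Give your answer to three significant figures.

In a two-way split, I_A/I_total = R_B/(R_A + R_B).
6.40/18.2 = R_B/(R_A + R_B) → R_B = R_A · (0.3516)/(1 − 0.3516) = 1.55 × 0.5424 = 0.8407 kΩ.

R_B ≈ 0.841 kΩ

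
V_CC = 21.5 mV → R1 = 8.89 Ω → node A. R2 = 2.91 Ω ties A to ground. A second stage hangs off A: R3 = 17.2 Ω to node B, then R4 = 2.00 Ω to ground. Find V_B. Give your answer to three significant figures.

The second stage (R3 + R4 = 19.20 Ω) loads node A in parallel with R2.
Effective lower resistance at A: R2 ‖ 19.20 = 2.527 Ω.
V_A = 21.5 × 2.527/(8.89 + 2.527) = 4.759 mV.
Stage 2 is unloaded, so V_B = V_A · R4/(R3+R4) = 4.759 × 2.00/19.20 = 0.4957 mV.

V_B ≈ 0.496 mV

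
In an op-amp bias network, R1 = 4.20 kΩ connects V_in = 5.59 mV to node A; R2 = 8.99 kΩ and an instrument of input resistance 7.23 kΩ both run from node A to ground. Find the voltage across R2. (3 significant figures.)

First combine the lower leg with the load: R2 ‖ R_L = 4.007 kΩ.
Voltage divider with the loaded lower leg: V_out = 5.59 × 4.007/(4.20 + 4.007) = 5.59 × 0.4883 = 2.729 mV.

V_out ≈ 2.73 mV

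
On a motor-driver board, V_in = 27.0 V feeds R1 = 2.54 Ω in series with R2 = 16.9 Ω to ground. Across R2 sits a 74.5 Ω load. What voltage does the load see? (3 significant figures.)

V_out ≈ 22.8 V

The load sits in parallel with R2, giving an effective lower resistance R2' = R2·R_L/(R2+R_L) = 13.78 Ω.
Voltage divider with the loaded lower leg: V_out = 27.0 × 13.78/(2.54 + 13.78) = 27.0 × 0.8443 = 22.80 V.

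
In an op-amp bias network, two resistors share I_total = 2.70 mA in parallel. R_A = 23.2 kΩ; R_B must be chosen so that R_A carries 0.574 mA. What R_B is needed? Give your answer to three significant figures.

R_B ≈ 6.26 kΩ

Two-branch current divider: I_A = I_total · R_B/(R_A + R_B).
0.574/2.70 = R_B/(R_A + R_B) → R_B = R_A · (0.2126)/(1 − 0.2126) = 23.2 × 0.2700 = 6.264 kΩ.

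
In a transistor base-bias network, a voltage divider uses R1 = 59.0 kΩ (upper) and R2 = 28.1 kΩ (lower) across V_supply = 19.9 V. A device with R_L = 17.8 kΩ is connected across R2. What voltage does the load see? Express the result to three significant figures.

V_out ≈ 3.10 V

R2 ‖ R_L = (28.1 × 17.8)/(28.1 + 17.8) = 10.90 kΩ.
Then V_out = V_supply · R2'/(R1 + R2') = 19.9 × 10.90/69.90 = 3.102 V.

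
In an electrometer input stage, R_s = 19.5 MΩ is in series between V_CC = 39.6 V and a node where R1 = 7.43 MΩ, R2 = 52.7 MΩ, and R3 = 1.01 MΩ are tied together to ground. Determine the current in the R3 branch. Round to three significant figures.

Parallel bank: R_p = 1/(1/7.43 + 1/52.7 + 1/1.01) = 0.8744 MΩ.
V_A by voltage divider: V_A = 39.6 × 0.8744/(19.5 + 0.8744) = 1.699 V.
I(R3) = V_A / R3 = 1.699/1.01 = 1.683 µA.

I ≈ 1.68 µA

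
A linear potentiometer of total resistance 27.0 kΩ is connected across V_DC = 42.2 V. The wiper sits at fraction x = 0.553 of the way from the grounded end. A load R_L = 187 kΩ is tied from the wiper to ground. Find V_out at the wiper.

Lower segment x·R_p = 14.93 kΩ; upper segment (1−x)·R_p = 12.07 kΩ.
Lower segment in parallel with the load: 14.93 ‖ 187 = 13.83 kΩ.
Then V_out = V_DC · 13.83/(12.07 + 13.83) = 22.53 V.
(Unloaded: V_out = x·V_DC = 23.3 V.)

V_out ≈ 22.5 V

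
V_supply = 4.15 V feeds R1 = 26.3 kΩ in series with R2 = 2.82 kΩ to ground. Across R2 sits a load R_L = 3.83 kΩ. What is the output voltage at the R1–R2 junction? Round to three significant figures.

R2 ‖ R_L = (2.82 × 3.83)/(2.82 + 3.83) = 1.624 kΩ.
Now apply the divider: V_out = 4.15 × 0.05816 = 0.2414 V.
(Unloaded it would be 0.402 V; the load pulls it down.)

V_out ≈ 0.241 V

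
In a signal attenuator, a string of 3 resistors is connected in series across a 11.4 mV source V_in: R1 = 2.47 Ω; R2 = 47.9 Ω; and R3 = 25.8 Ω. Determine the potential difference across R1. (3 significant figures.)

V ≈ 0.370 mV

ΣR = 2.47 + 47.9 + 25.8 = 76.17 Ω.
By the voltage-divider rule, V = 11.4 × 2.470/76.17 = 0.3697 mV.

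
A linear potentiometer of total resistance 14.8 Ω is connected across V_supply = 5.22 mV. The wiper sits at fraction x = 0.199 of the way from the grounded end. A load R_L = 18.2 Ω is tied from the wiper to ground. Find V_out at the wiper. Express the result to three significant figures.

Lower segment x·R_p = 2.945 Ω; upper segment (1−x)·R_p = 11.85 Ω.
(x·R_p) ‖ R_L = 2.535 Ω.
Loaded-divider output: V_out = 5.22 × 0.1762 = 0.9196 mV.

V_out ≈ 0.920 mV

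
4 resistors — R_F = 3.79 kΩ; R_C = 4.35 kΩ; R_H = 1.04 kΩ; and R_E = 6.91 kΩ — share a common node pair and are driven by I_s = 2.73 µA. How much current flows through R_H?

I ≈ 1.64 µA

Conductances: ΣG = 1/3.79 + 1/4.35 + 1/1.04 + 1/6.91 = 1.600 (1/kΩ).
Current divider: I(R_H) = I_s · G_k/ΣG = 2.73 × (0.9615/1.600) = 2.73 × 0.6010 = 1.641 µA.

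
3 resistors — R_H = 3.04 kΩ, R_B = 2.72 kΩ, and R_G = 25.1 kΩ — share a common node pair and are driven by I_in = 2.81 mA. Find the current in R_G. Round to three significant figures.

Conductances: ΣG = 1/3.04 + 1/2.72 + 1/25.1 = 0.7364 (1/kΩ).
By the current-divider rule, I = I_in · G_k/ΣG = 2.81 × 0.05410 = 0.1520 mA.

I ≈ 0.152 mA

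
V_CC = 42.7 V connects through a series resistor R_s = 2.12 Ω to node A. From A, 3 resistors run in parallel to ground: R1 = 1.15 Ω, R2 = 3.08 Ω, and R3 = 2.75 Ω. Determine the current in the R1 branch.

Combine the parallel branches: R_p = (1/1.15 + 1/3.08 + 1/2.75)⁻¹ = 0.6419 Ω.
Node voltage V_A = V_CC · R_p/(R_s + R_p) = 42.7 × 0.2324 = 9.924 V.
Branch current I = V_A/R1 = 9.924/1.15 = 8.630 A.

I ≈ 8.63 A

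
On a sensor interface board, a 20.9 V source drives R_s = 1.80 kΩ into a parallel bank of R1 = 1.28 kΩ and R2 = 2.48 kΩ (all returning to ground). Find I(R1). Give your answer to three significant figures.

I ≈ 5.21 mA

Parallel bank: R_p = 1/(1/1.28 + 1/2.48) = 0.8443 kΩ.
Node voltage V_A = V_CC · R_p/(R_s + R_p) = 20.9 × 0.3193 = 6.673 V.
Branch current I = V_A/R1 = 6.673/1.28 = 5.213 mA.
(Check via current divider: I_total = 7.904 mA; share G_k/ΣG = 0.6596 → same result.)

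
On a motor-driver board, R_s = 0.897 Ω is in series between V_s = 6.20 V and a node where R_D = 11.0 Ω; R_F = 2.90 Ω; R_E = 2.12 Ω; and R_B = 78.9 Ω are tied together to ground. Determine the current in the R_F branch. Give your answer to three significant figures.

I ≈ 1.17 A

Combine the parallel branches: R_p = (1/11.0 + 1/2.90 + 1/2.12 + 1/78.9)⁻¹ = 1.087 Ω.
V_A = 6.20 × 1.087/1.984 = 3.397 V.
I(R_F) = V_A / R_F = 3.397/2.90 = 1.171 A.
(Check via current divider: I_total = 3.125 A; share G_k/ΣG = 0.3748 → same result.)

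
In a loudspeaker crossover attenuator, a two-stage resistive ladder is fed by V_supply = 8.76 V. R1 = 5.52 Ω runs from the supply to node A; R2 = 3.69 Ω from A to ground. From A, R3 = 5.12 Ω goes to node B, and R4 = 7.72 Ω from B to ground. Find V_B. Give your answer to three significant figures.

Looking into the second stage from A: R3 + R4 = 12.84 Ω appears in parallel with R2.
R2 ‖ (R3+R4) = 2.866 Ω.
First divider: V_A = V_supply · 2.866/(5.52 + 2.866) = 2.994 V.
Then the unloaded second divider: V_B = V_A × R4/(R3+R4) = 2.994 × 0.6012 = 1.800 V.

V_B ≈ 1.80 V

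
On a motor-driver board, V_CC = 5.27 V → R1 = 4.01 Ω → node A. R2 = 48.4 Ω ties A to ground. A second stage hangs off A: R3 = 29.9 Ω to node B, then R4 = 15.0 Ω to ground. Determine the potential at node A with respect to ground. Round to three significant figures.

The second stage (R3 + R4 = 44.90 Ω) loads node A in parallel with R2.
Effective lower resistance at A: R2 ‖ 44.90 = 23.29 Ω.
V_A = 5.27 × 23.29/(4.01 + 23.29) = 4.496 V.

V_A ≈ 4.50 V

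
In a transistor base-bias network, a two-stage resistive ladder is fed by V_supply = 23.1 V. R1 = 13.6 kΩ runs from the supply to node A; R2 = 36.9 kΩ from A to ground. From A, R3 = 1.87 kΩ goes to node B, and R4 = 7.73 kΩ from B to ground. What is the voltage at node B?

V_B ≈ 6.68 V

Node A sees R2 in parallel with the series input of stage 2, R3 + R4 = 9.600 kΩ.
Effective lower resistance at A: R2 ‖ 9.600 = 7.618 kΩ.
First divider: V_A = V_supply · 7.618/(13.6 + 7.618) = 8.294 V.
Then the unloaded second divider: V_B = V_A × R4/(R3+R4) = 8.294 × 0.8052 = 6.678 V.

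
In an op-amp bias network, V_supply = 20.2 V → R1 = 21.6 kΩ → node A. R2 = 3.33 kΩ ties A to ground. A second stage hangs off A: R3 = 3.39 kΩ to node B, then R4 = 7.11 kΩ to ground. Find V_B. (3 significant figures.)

V_B ≈ 1.43 V

The second stage (R3 + R4 = 10.50 kΩ) loads node A in parallel with R2.
Effective lower resistance at A: R2 ‖ 10.50 = 2.528 kΩ.
So V_A = 20.2 × 0.1048 = 2.117 V.
Then the unloaded second divider: V_B = V_A × R4/(R3+R4) = 2.117 × 0.6771 = 1.433 V.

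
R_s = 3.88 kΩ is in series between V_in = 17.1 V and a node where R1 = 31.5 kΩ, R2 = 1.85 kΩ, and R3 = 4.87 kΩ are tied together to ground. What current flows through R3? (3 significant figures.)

I ≈ 0.874 mA

Combine the parallel branches: R_p = (1/31.5 + 1/1.85 + 1/4.87)⁻¹ = 1.286 kΩ.
Node voltage V_A = V_in · R_p/(R_s + R_p) = 17.1 × 0.2489 = 4.257 V.
Branch current I = V_A/R3 = 4.257/4.87 = 0.8741 mA.
(Check via current divider: I_total = 3.310 mA; share G_k/ΣG = 0.2641 → same result.)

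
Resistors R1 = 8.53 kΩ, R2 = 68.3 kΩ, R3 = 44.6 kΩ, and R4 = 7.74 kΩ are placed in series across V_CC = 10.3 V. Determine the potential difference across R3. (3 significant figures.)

V ≈ 3.56 V

Total series resistance ΣR = 8.53 + 68.3 + 44.6 + 7.74 = 129.2 kΩ.
Voltage divider: V = V_CC · (44.60 / 129.2) = 10.3 × 0.3453 = 3.556 V.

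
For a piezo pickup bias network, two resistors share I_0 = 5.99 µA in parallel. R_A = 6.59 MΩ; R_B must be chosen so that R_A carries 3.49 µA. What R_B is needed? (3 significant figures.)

The fraction through R_A equals R_B/(R_A+R_B).
With f = 0.5826, R_B = R_A · f/(1−f) = 6.59 × 1.396 = 9.200 MΩ.

R_B ≈ 9.20 MΩ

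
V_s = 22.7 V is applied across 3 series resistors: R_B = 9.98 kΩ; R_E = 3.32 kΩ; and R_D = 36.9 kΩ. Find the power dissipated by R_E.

P ≈ 0.679 mW

ΣR = 50.20 kΩ → I = 22.7/50.20 = 0.4522 mA.
P = I²R = 0.2045 × 3.32 = 0.6789 mW.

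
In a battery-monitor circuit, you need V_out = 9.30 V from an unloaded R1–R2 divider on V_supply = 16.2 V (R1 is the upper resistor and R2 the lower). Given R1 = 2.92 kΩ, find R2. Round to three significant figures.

R2 ≈ 3.94 kΩ

The divider ratio is R2/(R1+R2) = 9.30/16.2 = 0.5741.
So R2 = R1 · V_out/(V_supply − V_out) = 2.92 × 9.30/(16.2 − 9.30) = 2.92 × 1.348 = 3.936 kΩ.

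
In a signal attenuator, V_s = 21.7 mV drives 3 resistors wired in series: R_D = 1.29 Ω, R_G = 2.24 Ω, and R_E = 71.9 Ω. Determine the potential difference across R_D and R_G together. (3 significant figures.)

V ≈ 1.02 mV

Series total: ΣR = 1.29 + 2.24 + 71.9 = 75.43 Ω.
R_{R_D..R_G} = 1.29 + 2.24 = 3.530 Ω.
By the voltage-divider rule, V = 21.7 × 3.530/75.43 = 1.016 mV.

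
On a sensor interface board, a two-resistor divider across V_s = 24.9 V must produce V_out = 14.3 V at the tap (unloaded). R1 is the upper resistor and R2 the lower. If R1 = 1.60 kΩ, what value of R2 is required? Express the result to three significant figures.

R2 ≈ 2.16 kΩ

Required fraction k = V_out/V_s = 0.5743.
Rearranging, R2 = R1·k/(1−k) = 1.60 × 1.349 = 2.158 kΩ.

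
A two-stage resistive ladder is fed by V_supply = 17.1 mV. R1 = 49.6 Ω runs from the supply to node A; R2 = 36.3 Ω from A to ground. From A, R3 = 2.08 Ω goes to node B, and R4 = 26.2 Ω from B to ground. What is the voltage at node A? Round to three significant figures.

V_A ≈ 4.15 mV

Node A sees R2 in parallel with the series input of stage 2, R3 + R4 = 28.28 Ω.
R2 ‖ (R3+R4) = 15.90 Ω.
So V_A = 17.1 × 0.2427 = 4.150 mV.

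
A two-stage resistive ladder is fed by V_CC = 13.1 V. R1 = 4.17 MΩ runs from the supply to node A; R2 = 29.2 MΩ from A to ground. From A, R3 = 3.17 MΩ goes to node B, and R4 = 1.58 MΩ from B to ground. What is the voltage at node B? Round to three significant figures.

V_B ≈ 2.16 V

The second stage (R3 + R4 = 4.750 MΩ) loads node A in parallel with R2.
Effective lower resistance at A: R2 ‖ 4.750 = 4.085 MΩ.
First divider: V_A = V_CC · 4.085/(4.17 + 4.085) = 6.483 V.
V_B = V_A × 0.3326 = 2.156 V.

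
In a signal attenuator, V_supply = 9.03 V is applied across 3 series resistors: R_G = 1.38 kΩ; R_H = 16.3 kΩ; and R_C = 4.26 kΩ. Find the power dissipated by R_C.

P ≈ 0.722 mW

The common current is I = 9.03/21.94 = 0.4116 mA.
V(R_C) = I·R = 1.753 V; P = V·I = 1.753 × 0.4116 = 0.7216 mW.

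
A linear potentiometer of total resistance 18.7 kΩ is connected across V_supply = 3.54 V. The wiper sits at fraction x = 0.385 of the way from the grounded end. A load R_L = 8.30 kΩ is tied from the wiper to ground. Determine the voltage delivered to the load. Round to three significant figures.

Split the track: R_lower = x·R_p = 7.199 kΩ, R_upper = (1−x)·R_p = 11.50 kΩ.
R_L loads the lower segment: effective lower R = 3.855 kΩ.
Loaded-divider output: V_out = 3.54 × 0.2511 = 0.8888 V.

V_out ≈ 0.889 V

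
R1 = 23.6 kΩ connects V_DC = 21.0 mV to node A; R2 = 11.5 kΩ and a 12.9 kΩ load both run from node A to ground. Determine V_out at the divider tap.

The load sits in parallel with R2, giving an effective lower resistance R2' = R2·R_L/(R2+R_L) = 6.080 kΩ.
Now apply the divider: V_out = 21.0 × 0.2048 = 4.302 mV.
(Unloaded it would be 6.88 mV; the load pulls it down.)

V_out ≈ 4.30 mV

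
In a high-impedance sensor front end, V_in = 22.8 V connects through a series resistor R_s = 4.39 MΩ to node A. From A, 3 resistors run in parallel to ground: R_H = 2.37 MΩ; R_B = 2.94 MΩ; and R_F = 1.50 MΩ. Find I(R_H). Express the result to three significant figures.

I ≈ 1.32 µA

Combine the parallel branches: R_p = (1/2.37 + 1/2.94 + 1/1.50)⁻¹ = 0.6999 MΩ.
V_A = 22.8 × 0.6999/5.090 = 3.135 V.
Branch current I = V_A/R_H = 3.135/2.37 = 1.323 µA.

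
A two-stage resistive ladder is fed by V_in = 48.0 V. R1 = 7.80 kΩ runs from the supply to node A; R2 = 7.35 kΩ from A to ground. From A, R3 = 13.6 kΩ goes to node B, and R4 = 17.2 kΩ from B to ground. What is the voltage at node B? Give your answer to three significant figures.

V_B ≈ 11.6 V

Node A sees R2 in parallel with the series input of stage 2, R3 + R4 = 30.80 kΩ.
R2 ‖ (R3+R4) = 5.934 kΩ.
So V_A = 48.0 × 0.4321 = 20.74 V.
V_B = V_A × 0.5584 = 11.58 V.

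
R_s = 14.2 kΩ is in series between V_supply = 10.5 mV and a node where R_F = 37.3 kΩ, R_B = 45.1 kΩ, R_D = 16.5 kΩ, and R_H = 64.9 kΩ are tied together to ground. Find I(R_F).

Combine the parallel branches: R_p = (1/37.3 + 1/45.1 + 1/16.5 + 1/64.9)⁻¹ = 8.000 kΩ.
V_A = 10.5 × 8.000/22.20 = 3.784 mV.
I(R_F) = V_A / R_F = 3.784/37.3 = 0.1014 µA.

I ≈ 0.101 µA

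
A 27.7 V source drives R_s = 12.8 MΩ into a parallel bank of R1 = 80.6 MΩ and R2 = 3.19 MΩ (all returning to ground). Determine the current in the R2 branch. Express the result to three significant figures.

I ≈ 1.68 µA

Equivalent of the parallel group: R_p = 3.069 MΩ.
V_A = 27.7 × 3.069/15.87 = 5.356 V.
I(R2) = V_A / R2 = 5.356/3.19 = 1.679 µA.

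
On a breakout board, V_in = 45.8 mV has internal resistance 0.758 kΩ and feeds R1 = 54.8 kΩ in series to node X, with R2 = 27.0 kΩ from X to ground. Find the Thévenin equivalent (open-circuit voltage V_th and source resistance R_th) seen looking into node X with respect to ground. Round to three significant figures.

R1' = 0.758 + 54.8 = 55.56 kΩ (source resistance + R1).
V_th is the unloaded tap voltage: V_in · R2/(R1'+R2) = 45.8 × 0.3270 = 14.98 mV.
Zeroing V_in shorts the top of R1' to ground, so R_th = R1' ‖ R2 = 18.17 kΩ.

V_th ≈ 15.0 mV, R_th ≈ 18.2 kΩ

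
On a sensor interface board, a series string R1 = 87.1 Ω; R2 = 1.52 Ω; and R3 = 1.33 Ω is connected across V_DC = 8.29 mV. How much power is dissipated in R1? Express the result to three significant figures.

P ≈ 0.740 µW

Series current I = V_DC/ΣR = 8.29/89.95 = 0.09216 mA.
V(R1) = I·R = 8.027 mV; P = V·I = 8.027 × 0.09216 = 0.7398 µW.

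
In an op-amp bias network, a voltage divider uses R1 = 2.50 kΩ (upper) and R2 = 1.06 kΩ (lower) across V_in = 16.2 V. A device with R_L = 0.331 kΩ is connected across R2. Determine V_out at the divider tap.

R2 ‖ R_L = (1.06 × 0.331)/(1.06 + 0.331) = 0.2522 kΩ.
Voltage divider with the loaded lower leg: V_out = 16.2 × 0.2522/(2.50 + 0.2522) = 16.2 × 0.09165 = 1.485 V.
(Unloaded it would be 4.82 V; the load pulls it down.)

V_out ≈ 1.48 V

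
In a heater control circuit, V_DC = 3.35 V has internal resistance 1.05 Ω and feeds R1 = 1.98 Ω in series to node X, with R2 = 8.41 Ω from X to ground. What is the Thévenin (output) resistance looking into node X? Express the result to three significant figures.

R1' = 1.05 + 1.98 = 3.030 Ω (source resistance + R1).
Zeroing V_DC shorts the top of R1' to ground, so R_th = R1' ‖ R2 = 2.227 Ω.

R_th ≈ 2.23 Ω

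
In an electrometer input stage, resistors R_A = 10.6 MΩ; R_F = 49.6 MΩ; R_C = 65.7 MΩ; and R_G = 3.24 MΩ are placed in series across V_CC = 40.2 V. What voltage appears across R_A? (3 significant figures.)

V ≈ 3.30 V

Series total: ΣR = 10.6 + 49.6 + 65.7 + 3.24 = 129.1 MΩ.
By the voltage-divider rule, V = 40.2 × 10.60/129.1 = 3.300 V.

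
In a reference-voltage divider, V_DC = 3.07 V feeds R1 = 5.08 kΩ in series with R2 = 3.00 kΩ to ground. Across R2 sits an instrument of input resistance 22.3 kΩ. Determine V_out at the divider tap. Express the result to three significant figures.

R2 ‖ R_L = (3.00 × 22.3)/(3.00 + 22.3) = 2.644 kΩ.
Then V_out = V_DC · R2'/(R1 + R2') = 3.07 × 2.644/7.724 = 1.051 V.

V_out ≈ 1.05 V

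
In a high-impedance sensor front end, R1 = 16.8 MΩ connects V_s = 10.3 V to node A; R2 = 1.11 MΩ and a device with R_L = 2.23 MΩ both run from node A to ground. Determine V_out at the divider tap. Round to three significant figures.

V_out ≈ 0.435 V

R2 ‖ R_L = (1.11 × 2.23)/(1.11 + 2.23) = 0.7411 MΩ.
Now apply the divider: V_out = 10.3 × 0.04225 = 0.4352 V.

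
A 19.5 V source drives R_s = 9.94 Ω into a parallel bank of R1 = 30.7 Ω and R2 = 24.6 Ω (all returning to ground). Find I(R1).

Combine the parallel branches: R_p = (1/30.7 + 1/24.6)⁻¹ = 13.66 Ω.
Node voltage V_A = V_DC · R_p/(R_s + R_p) = 19.5 × 0.5788 = 11.29 V.
I(R1) = V_A / R1 = 11.29/30.7 = 0.3676 A.
(Check via current divider: I_total = 0.8264 A; share G_k/ΣG = 0.4448 → same result.)

I ≈ 0.368 A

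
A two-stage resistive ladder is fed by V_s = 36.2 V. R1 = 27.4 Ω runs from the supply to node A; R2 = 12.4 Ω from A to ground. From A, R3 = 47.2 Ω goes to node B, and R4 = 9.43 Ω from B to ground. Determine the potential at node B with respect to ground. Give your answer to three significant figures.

V_B ≈ 1.63 V

Node A sees R2 in parallel with the series input of stage 2, R3 + R4 = 56.63 Ω.
Effective lower resistance at A: R2 ‖ 56.63 = 10.17 Ω.
V_A = 36.2 × 10.17/(27.4 + 10.17) = 9.801 V.
V_B = V_A × 0.1665 = 1.632 V.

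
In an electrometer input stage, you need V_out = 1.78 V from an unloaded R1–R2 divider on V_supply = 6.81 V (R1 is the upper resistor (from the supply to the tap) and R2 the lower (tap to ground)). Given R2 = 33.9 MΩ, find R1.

Required fraction k = V_out/V_supply = 0.2614.
R1 = R2·(1/k − 1) = 33.9 × 2.826 = 95.80 MΩ.

R1 ≈ 95.8 MΩ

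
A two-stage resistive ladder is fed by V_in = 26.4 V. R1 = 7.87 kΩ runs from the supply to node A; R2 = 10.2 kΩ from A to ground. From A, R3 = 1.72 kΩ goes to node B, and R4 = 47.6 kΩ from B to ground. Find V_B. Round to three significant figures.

V_B ≈ 13.2 V

The second stage (R3 + R4 = 49.32 kΩ) loads node A in parallel with R2.
Effective lower resistance at A: R2 ‖ 49.32 = 8.452 kΩ.
V_A = 26.4 × 8.452/(7.87 + 8.452) = 13.67 V.
Then the unloaded second divider: V_B = V_A × R4/(R3+R4) = 13.67 × 0.9651 = 13.19 V.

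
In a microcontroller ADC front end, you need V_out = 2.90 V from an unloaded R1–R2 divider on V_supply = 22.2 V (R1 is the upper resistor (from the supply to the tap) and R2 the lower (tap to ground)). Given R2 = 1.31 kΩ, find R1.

V_out/V_supply = R2/(R1+R2) = 0.1306.
R1 = R2·(1/k − 1) = 1.31 × 6.655 = 8.718 kΩ.

R1 ≈ 8.72 kΩ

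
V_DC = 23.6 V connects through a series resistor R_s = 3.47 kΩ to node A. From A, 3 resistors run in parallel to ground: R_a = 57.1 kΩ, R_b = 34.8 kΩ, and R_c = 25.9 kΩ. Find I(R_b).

I ≈ 0.524 mA

Combine the parallel branches: R_p = (1/57.1 + 1/34.8 + 1/25.9)⁻¹ = 11.78 kΩ.
V_A by voltage divider: V_A = 23.6 × 11.78/(3.47 + 11.78) = 18.23 V.
I(R_b) = V_A / R_b = 18.23/34.8 = 0.5239 mA.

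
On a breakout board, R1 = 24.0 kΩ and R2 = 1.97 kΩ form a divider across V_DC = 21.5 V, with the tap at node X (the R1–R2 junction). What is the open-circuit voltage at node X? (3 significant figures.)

V_th ≈ 1.63 V

With X open, the divider is unloaded: V_th = 21.5 × 1.97/25.97 = 1.631 V.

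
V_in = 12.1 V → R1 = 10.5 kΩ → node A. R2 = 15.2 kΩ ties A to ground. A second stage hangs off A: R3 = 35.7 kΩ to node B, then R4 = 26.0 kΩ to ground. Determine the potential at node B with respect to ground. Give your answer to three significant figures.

V_B ≈ 2.74 V

The second stage (R3 + R4 = 61.70 kΩ) loads node A in parallel with R2.
R2 ‖ (R3+R4) = 12.20 kΩ.
So V_A = 12.1 × 0.5374 = 6.502 V.
V_B = V_A × 0.4214 = 2.740 V.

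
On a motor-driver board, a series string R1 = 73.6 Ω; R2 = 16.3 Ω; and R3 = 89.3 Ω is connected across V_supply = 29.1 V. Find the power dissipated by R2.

P ≈ 0.430 W

Series current I = V_supply/ΣR = 29.1/179.2 = 0.1624 A.
P(R2) = I²·R2 = (0.1624)² × 16.3 = 0.4298 W.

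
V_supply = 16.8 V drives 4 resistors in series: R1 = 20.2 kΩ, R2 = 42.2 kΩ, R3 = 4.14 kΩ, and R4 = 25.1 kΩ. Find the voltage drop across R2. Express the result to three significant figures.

Series total: ΣR = 20.2 + 42.2 + 4.14 + 25.1 = 91.64 kΩ.
V = V_supply · R/ΣR = 16.8 × 0.4605 = 7.736 V.

V ≈ 7.74 V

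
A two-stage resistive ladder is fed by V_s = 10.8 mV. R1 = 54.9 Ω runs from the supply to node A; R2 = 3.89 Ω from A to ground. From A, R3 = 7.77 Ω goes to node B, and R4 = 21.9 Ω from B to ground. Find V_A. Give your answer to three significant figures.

The second stage (R3 + R4 = 29.67 Ω) loads node A in parallel with R2.
Effective lower resistance at A: R2 ‖ 29.67 = 3.439 Ω.
So V_A = 10.8 × 0.05895 = 0.6367 mV.

V_A ≈ 0.637 mV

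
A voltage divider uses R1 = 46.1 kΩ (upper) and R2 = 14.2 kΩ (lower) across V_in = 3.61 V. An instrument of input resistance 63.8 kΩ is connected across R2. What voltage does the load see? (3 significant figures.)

R2 ‖ R_L = (14.2 × 63.8)/(14.2 + 63.8) = 11.61 kΩ.
Voltage divider with the loaded lower leg: V_out = 3.61 × 11.61/(46.1 + 11.61) = 3.61 × 0.2012 = 0.7265 V.
(Unloaded it would be 0.850 V; the load pulls it down.)

V_out ≈ 0.726 V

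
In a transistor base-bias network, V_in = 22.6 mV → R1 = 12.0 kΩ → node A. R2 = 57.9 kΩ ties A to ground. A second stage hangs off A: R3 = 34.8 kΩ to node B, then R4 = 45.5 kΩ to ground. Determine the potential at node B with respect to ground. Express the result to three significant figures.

Looking into the second stage from A: R3 + R4 = 80.30 kΩ appears in parallel with R2.
R2 ‖ (R3+R4) = 33.64 kΩ.
First divider: V_A = V_in · 33.64/(12.0 + 33.64) = 16.66 mV.
V_B = V_A × 0.5666 = 9.439 mV.

V_B ≈ 9.44 mV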